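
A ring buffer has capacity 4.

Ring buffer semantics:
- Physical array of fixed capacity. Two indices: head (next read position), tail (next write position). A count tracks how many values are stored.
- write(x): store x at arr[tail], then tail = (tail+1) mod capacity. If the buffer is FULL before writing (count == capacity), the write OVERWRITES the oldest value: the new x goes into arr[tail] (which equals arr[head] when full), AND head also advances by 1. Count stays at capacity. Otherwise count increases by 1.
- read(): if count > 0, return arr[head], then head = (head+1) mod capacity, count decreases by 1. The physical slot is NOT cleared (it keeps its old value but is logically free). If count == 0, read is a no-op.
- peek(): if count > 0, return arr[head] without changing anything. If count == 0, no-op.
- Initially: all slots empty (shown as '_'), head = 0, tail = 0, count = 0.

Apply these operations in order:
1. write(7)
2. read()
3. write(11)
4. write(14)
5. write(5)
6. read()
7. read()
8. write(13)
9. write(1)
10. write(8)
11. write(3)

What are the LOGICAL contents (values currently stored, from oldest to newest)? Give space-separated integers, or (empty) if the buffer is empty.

After op 1 (write(7)): arr=[7 _ _ _] head=0 tail=1 count=1
After op 2 (read()): arr=[7 _ _ _] head=1 tail=1 count=0
After op 3 (write(11)): arr=[7 11 _ _] head=1 tail=2 count=1
After op 4 (write(14)): arr=[7 11 14 _] head=1 tail=3 count=2
After op 5 (write(5)): arr=[7 11 14 5] head=1 tail=0 count=3
After op 6 (read()): arr=[7 11 14 5] head=2 tail=0 count=2
After op 7 (read()): arr=[7 11 14 5] head=3 tail=0 count=1
After op 8 (write(13)): arr=[13 11 14 5] head=3 tail=1 count=2
After op 9 (write(1)): arr=[13 1 14 5] head=3 tail=2 count=3
After op 10 (write(8)): arr=[13 1 8 5] head=3 tail=3 count=4
After op 11 (write(3)): arr=[13 1 8 3] head=0 tail=0 count=4

Answer: 13 1 8 3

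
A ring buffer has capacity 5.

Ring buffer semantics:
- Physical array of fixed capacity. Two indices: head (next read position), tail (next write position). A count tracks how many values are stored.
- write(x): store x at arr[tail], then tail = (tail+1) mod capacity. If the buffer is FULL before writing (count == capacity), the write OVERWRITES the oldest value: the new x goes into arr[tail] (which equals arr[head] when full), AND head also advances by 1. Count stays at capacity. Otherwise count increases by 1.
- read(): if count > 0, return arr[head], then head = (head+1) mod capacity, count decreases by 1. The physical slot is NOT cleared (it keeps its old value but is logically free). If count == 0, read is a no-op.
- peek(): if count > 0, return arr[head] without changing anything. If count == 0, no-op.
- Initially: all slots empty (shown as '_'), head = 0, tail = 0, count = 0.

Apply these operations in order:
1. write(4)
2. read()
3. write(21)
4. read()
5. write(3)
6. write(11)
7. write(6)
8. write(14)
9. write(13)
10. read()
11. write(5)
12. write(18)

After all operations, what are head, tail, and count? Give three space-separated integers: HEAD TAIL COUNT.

After op 1 (write(4)): arr=[4 _ _ _ _] head=0 tail=1 count=1
After op 2 (read()): arr=[4 _ _ _ _] head=1 tail=1 count=0
After op 3 (write(21)): arr=[4 21 _ _ _] head=1 tail=2 count=1
After op 4 (read()): arr=[4 21 _ _ _] head=2 tail=2 count=0
After op 5 (write(3)): arr=[4 21 3 _ _] head=2 tail=3 count=1
After op 6 (write(11)): arr=[4 21 3 11 _] head=2 tail=4 count=2
After op 7 (write(6)): arr=[4 21 3 11 6] head=2 tail=0 count=3
After op 8 (write(14)): arr=[14 21 3 11 6] head=2 tail=1 count=4
After op 9 (write(13)): arr=[14 13 3 11 6] head=2 tail=2 count=5
After op 10 (read()): arr=[14 13 3 11 6] head=3 tail=2 count=4
After op 11 (write(5)): arr=[14 13 5 11 6] head=3 tail=3 count=5
After op 12 (write(18)): arr=[14 13 5 18 6] head=4 tail=4 count=5

Answer: 4 4 5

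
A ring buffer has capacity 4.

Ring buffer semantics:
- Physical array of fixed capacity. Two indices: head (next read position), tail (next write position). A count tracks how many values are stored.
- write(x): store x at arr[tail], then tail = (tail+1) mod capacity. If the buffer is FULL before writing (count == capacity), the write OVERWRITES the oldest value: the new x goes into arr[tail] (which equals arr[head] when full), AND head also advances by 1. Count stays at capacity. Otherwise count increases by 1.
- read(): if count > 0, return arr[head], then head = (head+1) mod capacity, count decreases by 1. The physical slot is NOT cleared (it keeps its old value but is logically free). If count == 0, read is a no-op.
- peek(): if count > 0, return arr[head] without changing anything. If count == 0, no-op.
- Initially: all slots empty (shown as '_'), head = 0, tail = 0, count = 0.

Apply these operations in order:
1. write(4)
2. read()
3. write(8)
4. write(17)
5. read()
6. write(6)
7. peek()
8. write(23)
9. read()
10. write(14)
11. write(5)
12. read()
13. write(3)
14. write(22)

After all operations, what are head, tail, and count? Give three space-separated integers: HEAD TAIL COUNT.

After op 1 (write(4)): arr=[4 _ _ _] head=0 tail=1 count=1
After op 2 (read()): arr=[4 _ _ _] head=1 tail=1 count=0
After op 3 (write(8)): arr=[4 8 _ _] head=1 tail=2 count=1
After op 4 (write(17)): arr=[4 8 17 _] head=1 tail=3 count=2
After op 5 (read()): arr=[4 8 17 _] head=2 tail=3 count=1
After op 6 (write(6)): arr=[4 8 17 6] head=2 tail=0 count=2
After op 7 (peek()): arr=[4 8 17 6] head=2 tail=0 count=2
After op 8 (write(23)): arr=[23 8 17 6] head=2 tail=1 count=3
After op 9 (read()): arr=[23 8 17 6] head=3 tail=1 count=2
After op 10 (write(14)): arr=[23 14 17 6] head=3 tail=2 count=3
After op 11 (write(5)): arr=[23 14 5 6] head=3 tail=3 count=4
After op 12 (read()): arr=[23 14 5 6] head=0 tail=3 count=3
After op 13 (write(3)): arr=[23 14 5 3] head=0 tail=0 count=4
After op 14 (write(22)): arr=[22 14 5 3] head=1 tail=1 count=4

Answer: 1 1 4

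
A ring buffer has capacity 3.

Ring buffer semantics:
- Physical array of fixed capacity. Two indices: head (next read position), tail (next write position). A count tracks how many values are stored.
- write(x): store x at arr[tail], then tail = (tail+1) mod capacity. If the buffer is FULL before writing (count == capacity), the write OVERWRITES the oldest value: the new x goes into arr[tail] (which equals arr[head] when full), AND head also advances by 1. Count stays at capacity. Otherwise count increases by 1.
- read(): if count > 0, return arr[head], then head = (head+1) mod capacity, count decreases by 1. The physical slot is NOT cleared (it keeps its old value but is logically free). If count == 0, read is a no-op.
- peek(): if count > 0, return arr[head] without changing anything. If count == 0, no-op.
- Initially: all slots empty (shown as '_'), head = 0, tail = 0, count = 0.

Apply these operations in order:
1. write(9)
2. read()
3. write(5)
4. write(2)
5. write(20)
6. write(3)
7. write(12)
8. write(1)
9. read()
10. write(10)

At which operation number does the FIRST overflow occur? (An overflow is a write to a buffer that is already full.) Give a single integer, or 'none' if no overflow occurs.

After op 1 (write(9)): arr=[9 _ _] head=0 tail=1 count=1
After op 2 (read()): arr=[9 _ _] head=1 tail=1 count=0
After op 3 (write(5)): arr=[9 5 _] head=1 tail=2 count=1
After op 4 (write(2)): arr=[9 5 2] head=1 tail=0 count=2
After op 5 (write(20)): arr=[20 5 2] head=1 tail=1 count=3
After op 6 (write(3)): arr=[20 3 2] head=2 tail=2 count=3
After op 7 (write(12)): arr=[20 3 12] head=0 tail=0 count=3
After op 8 (write(1)): arr=[1 3 12] head=1 tail=1 count=3
After op 9 (read()): arr=[1 3 12] head=2 tail=1 count=2
After op 10 (write(10)): arr=[1 10 12] head=2 tail=2 count=3

Answer: 6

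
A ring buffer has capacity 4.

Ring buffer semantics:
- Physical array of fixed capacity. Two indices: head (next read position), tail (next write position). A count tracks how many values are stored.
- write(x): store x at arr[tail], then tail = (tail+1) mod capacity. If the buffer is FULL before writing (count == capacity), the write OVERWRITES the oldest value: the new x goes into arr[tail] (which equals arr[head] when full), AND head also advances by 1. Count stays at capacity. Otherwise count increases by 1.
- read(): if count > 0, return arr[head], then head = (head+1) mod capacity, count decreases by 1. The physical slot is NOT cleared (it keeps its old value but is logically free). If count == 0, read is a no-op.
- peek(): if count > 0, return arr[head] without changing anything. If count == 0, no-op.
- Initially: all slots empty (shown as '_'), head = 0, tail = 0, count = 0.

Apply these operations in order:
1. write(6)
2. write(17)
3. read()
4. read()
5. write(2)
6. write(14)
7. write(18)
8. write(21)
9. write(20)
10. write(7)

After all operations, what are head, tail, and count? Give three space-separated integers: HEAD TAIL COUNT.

After op 1 (write(6)): arr=[6 _ _ _] head=0 tail=1 count=1
After op 2 (write(17)): arr=[6 17 _ _] head=0 tail=2 count=2
After op 3 (read()): arr=[6 17 _ _] head=1 tail=2 count=1
After op 4 (read()): arr=[6 17 _ _] head=2 tail=2 count=0
After op 5 (write(2)): arr=[6 17 2 _] head=2 tail=3 count=1
After op 6 (write(14)): arr=[6 17 2 14] head=2 tail=0 count=2
After op 7 (write(18)): arr=[18 17 2 14] head=2 tail=1 count=3
After op 8 (write(21)): arr=[18 21 2 14] head=2 tail=2 count=4
After op 9 (write(20)): arr=[18 21 20 14] head=3 tail=3 count=4
After op 10 (write(7)): arr=[18 21 20 7] head=0 tail=0 count=4

Answer: 0 0 4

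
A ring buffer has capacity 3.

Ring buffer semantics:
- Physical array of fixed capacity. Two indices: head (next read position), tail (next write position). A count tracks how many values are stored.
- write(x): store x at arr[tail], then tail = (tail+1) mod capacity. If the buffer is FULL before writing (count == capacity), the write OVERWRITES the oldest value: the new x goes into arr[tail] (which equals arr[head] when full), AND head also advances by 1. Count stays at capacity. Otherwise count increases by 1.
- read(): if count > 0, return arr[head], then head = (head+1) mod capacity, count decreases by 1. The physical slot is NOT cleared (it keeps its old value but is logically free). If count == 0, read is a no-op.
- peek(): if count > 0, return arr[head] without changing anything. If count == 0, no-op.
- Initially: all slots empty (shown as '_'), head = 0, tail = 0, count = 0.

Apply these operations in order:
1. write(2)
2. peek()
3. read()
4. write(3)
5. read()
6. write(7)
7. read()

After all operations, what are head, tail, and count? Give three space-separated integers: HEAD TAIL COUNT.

Answer: 0 0 0

Derivation:
After op 1 (write(2)): arr=[2 _ _] head=0 tail=1 count=1
After op 2 (peek()): arr=[2 _ _] head=0 tail=1 count=1
After op 3 (read()): arr=[2 _ _] head=1 tail=1 count=0
After op 4 (write(3)): arr=[2 3 _] head=1 tail=2 count=1
After op 5 (read()): arr=[2 3 _] head=2 tail=2 count=0
After op 6 (write(7)): arr=[2 3 7] head=2 tail=0 count=1
After op 7 (read()): arr=[2 3 7] head=0 tail=0 count=0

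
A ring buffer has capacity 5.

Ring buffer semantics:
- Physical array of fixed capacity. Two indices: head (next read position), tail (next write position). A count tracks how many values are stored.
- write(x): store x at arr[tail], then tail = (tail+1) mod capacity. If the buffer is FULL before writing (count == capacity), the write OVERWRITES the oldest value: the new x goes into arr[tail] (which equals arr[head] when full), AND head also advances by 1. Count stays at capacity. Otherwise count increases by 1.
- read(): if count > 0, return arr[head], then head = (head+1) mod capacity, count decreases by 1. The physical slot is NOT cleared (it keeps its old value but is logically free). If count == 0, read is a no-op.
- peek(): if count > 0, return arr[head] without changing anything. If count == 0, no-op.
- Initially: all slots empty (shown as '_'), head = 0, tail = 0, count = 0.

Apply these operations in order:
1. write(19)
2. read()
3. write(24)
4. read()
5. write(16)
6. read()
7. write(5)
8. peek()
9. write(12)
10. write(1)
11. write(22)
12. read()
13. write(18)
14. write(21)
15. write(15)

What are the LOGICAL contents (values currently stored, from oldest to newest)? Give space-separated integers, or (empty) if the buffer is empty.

Answer: 1 22 18 21 15

Derivation:
After op 1 (write(19)): arr=[19 _ _ _ _] head=0 tail=1 count=1
After op 2 (read()): arr=[19 _ _ _ _] head=1 tail=1 count=0
After op 3 (write(24)): arr=[19 24 _ _ _] head=1 tail=2 count=1
After op 4 (read()): arr=[19 24 _ _ _] head=2 tail=2 count=0
After op 5 (write(16)): arr=[19 24 16 _ _] head=2 tail=3 count=1
After op 6 (read()): arr=[19 24 16 _ _] head=3 tail=3 count=0
After op 7 (write(5)): arr=[19 24 16 5 _] head=3 tail=4 count=1
After op 8 (peek()): arr=[19 24 16 5 _] head=3 tail=4 count=1
After op 9 (write(12)): arr=[19 24 16 5 12] head=3 tail=0 count=2
After op 10 (write(1)): arr=[1 24 16 5 12] head=3 tail=1 count=3
After op 11 (write(22)): arr=[1 22 16 5 12] head=3 tail=2 count=4
After op 12 (read()): arr=[1 22 16 5 12] head=4 tail=2 count=3
After op 13 (write(18)): arr=[1 22 18 5 12] head=4 tail=3 count=4
After op 14 (write(21)): arr=[1 22 18 21 12] head=4 tail=4 count=5
After op 15 (write(15)): arr=[1 22 18 21 15] head=0 tail=0 count=5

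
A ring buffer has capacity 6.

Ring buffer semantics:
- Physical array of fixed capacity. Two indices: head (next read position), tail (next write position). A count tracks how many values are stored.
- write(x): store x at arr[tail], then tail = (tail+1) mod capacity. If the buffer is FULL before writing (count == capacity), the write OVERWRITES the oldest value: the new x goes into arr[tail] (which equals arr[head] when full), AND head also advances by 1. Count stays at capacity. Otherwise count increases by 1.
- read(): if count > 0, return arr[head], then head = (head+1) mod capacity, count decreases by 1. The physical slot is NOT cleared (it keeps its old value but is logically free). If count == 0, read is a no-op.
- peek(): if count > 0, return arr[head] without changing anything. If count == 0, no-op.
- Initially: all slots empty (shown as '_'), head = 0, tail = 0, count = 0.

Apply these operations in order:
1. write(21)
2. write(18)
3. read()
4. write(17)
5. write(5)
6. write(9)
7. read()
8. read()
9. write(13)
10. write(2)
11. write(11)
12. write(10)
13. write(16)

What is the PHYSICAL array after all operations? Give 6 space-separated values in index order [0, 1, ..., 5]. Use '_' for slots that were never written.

Answer: 2 11 10 16 9 13

Derivation:
After op 1 (write(21)): arr=[21 _ _ _ _ _] head=0 tail=1 count=1
After op 2 (write(18)): arr=[21 18 _ _ _ _] head=0 tail=2 count=2
After op 3 (read()): arr=[21 18 _ _ _ _] head=1 tail=2 count=1
After op 4 (write(17)): arr=[21 18 17 _ _ _] head=1 tail=3 count=2
After op 5 (write(5)): arr=[21 18 17 5 _ _] head=1 tail=4 count=3
After op 6 (write(9)): arr=[21 18 17 5 9 _] head=1 tail=5 count=4
After op 7 (read()): arr=[21 18 17 5 9 _] head=2 tail=5 count=3
After op 8 (read()): arr=[21 18 17 5 9 _] head=3 tail=5 count=2
After op 9 (write(13)): arr=[21 18 17 5 9 13] head=3 tail=0 count=3
After op 10 (write(2)): arr=[2 18 17 5 9 13] head=3 tail=1 count=4
After op 11 (write(11)): arr=[2 11 17 5 9 13] head=3 tail=2 count=5
After op 12 (write(10)): arr=[2 11 10 5 9 13] head=3 tail=3 count=6
After op 13 (write(16)): arr=[2 11 10 16 9 13] head=4 tail=4 count=6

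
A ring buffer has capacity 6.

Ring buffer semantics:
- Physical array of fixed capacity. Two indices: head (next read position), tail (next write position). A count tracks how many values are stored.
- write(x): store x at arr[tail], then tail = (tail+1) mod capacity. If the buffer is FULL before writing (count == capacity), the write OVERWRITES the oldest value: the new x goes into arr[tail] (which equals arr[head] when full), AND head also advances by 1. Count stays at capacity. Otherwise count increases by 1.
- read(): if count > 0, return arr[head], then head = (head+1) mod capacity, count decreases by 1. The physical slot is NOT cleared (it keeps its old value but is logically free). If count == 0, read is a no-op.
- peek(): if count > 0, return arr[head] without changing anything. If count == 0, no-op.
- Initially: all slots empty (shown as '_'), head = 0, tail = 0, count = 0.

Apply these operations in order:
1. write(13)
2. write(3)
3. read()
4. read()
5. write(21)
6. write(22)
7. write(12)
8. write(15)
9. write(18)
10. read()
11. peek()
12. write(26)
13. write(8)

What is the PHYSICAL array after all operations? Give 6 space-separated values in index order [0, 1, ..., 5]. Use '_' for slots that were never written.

Answer: 18 26 8 22 12 15

Derivation:
After op 1 (write(13)): arr=[13 _ _ _ _ _] head=0 tail=1 count=1
After op 2 (write(3)): arr=[13 3 _ _ _ _] head=0 tail=2 count=2
After op 3 (read()): arr=[13 3 _ _ _ _] head=1 tail=2 count=1
After op 4 (read()): arr=[13 3 _ _ _ _] head=2 tail=2 count=0
After op 5 (write(21)): arr=[13 3 21 _ _ _] head=2 tail=3 count=1
After op 6 (write(22)): arr=[13 3 21 22 _ _] head=2 tail=4 count=2
After op 7 (write(12)): arr=[13 3 21 22 12 _] head=2 tail=5 count=3
After op 8 (write(15)): arr=[13 3 21 22 12 15] head=2 tail=0 count=4
After op 9 (write(18)): arr=[18 3 21 22 12 15] head=2 tail=1 count=5
After op 10 (read()): arr=[18 3 21 22 12 15] head=3 tail=1 count=4
After op 11 (peek()): arr=[18 3 21 22 12 15] head=3 tail=1 count=4
After op 12 (write(26)): arr=[18 26 21 22 12 15] head=3 tail=2 count=5
After op 13 (write(8)): arr=[18 26 8 22 12 15] head=3 tail=3 count=6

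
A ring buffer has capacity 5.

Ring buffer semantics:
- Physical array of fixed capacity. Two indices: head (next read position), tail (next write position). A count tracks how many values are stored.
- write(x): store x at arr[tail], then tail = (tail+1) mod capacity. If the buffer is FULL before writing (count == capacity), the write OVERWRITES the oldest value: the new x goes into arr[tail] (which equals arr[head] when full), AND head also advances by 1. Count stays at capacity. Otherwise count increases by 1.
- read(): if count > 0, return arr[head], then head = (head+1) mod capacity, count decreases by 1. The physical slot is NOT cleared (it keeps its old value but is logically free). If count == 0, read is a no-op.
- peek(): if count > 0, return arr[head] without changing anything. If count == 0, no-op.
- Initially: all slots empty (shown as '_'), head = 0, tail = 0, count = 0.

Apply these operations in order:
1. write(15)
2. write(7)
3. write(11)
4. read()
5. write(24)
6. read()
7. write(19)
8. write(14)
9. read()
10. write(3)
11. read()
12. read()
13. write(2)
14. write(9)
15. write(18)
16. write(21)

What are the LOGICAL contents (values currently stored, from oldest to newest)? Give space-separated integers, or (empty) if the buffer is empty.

Answer: 3 2 9 18 21

Derivation:
After op 1 (write(15)): arr=[15 _ _ _ _] head=0 tail=1 count=1
After op 2 (write(7)): arr=[15 7 _ _ _] head=0 tail=2 count=2
After op 3 (write(11)): arr=[15 7 11 _ _] head=0 tail=3 count=3
After op 4 (read()): arr=[15 7 11 _ _] head=1 tail=3 count=2
After op 5 (write(24)): arr=[15 7 11 24 _] head=1 tail=4 count=3
After op 6 (read()): arr=[15 7 11 24 _] head=2 tail=4 count=2
After op 7 (write(19)): arr=[15 7 11 24 19] head=2 tail=0 count=3
After op 8 (write(14)): arr=[14 7 11 24 19] head=2 tail=1 count=4
After op 9 (read()): arr=[14 7 11 24 19] head=3 tail=1 count=3
After op 10 (write(3)): arr=[14 3 11 24 19] head=3 tail=2 count=4
After op 11 (read()): arr=[14 3 11 24 19] head=4 tail=2 count=3
After op 12 (read()): arr=[14 3 11 24 19] head=0 tail=2 count=2
After op 13 (write(2)): arr=[14 3 2 24 19] head=0 tail=3 count=3
After op 14 (write(9)): arr=[14 3 2 9 19] head=0 tail=4 count=4
After op 15 (write(18)): arr=[14 3 2 9 18] head=0 tail=0 count=5
After op 16 (write(21)): arr=[21 3 2 9 18] head=1 tail=1 count=5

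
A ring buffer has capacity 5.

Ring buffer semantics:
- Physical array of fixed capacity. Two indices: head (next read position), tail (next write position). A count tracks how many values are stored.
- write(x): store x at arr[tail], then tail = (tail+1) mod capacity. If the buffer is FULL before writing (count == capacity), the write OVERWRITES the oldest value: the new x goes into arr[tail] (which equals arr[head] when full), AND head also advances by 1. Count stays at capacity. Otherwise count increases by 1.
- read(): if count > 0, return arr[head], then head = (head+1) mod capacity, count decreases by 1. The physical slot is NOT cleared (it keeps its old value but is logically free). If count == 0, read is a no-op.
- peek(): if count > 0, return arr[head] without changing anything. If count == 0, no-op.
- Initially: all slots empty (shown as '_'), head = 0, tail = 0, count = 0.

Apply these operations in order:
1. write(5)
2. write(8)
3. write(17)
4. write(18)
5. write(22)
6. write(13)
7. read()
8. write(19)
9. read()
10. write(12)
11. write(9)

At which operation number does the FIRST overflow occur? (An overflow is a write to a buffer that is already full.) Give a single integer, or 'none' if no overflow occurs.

After op 1 (write(5)): arr=[5 _ _ _ _] head=0 tail=1 count=1
After op 2 (write(8)): arr=[5 8 _ _ _] head=0 tail=2 count=2
After op 3 (write(17)): arr=[5 8 17 _ _] head=0 tail=3 count=3
After op 4 (write(18)): arr=[5 8 17 18 _] head=0 tail=4 count=4
After op 5 (write(22)): arr=[5 8 17 18 22] head=0 tail=0 count=5
After op 6 (write(13)): arr=[13 8 17 18 22] head=1 tail=1 count=5
After op 7 (read()): arr=[13 8 17 18 22] head=2 tail=1 count=4
After op 8 (write(19)): arr=[13 19 17 18 22] head=2 tail=2 count=5
After op 9 (read()): arr=[13 19 17 18 22] head=3 tail=2 count=4
After op 10 (write(12)): arr=[13 19 12 18 22] head=3 tail=3 count=5
After op 11 (write(9)): arr=[13 19 12 9 22] head=4 tail=4 count=5

Answer: 6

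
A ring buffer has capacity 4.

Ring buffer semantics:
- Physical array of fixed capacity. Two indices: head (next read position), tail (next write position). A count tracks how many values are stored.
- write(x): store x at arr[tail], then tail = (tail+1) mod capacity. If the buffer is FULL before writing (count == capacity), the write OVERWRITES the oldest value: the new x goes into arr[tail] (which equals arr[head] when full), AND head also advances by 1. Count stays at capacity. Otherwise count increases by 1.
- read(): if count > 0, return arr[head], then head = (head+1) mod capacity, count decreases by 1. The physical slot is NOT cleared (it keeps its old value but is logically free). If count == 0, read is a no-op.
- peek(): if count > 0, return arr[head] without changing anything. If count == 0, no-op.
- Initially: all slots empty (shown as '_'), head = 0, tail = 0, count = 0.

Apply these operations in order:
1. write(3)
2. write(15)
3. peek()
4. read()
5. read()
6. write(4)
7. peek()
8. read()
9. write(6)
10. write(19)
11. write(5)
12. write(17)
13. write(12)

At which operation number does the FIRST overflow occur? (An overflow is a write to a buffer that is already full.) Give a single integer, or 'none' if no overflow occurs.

After op 1 (write(3)): arr=[3 _ _ _] head=0 tail=1 count=1
After op 2 (write(15)): arr=[3 15 _ _] head=0 tail=2 count=2
After op 3 (peek()): arr=[3 15 _ _] head=0 tail=2 count=2
After op 4 (read()): arr=[3 15 _ _] head=1 tail=2 count=1
After op 5 (read()): arr=[3 15 _ _] head=2 tail=2 count=0
After op 6 (write(4)): arr=[3 15 4 _] head=2 tail=3 count=1
After op 7 (peek()): arr=[3 15 4 _] head=2 tail=3 count=1
After op 8 (read()): arr=[3 15 4 _] head=3 tail=3 count=0
After op 9 (write(6)): arr=[3 15 4 6] head=3 tail=0 count=1
After op 10 (write(19)): arr=[19 15 4 6] head=3 tail=1 count=2
After op 11 (write(5)): arr=[19 5 4 6] head=3 tail=2 count=3
After op 12 (write(17)): arr=[19 5 17 6] head=3 tail=3 count=4
After op 13 (write(12)): arr=[19 5 17 12] head=0 tail=0 count=4

Answer: 13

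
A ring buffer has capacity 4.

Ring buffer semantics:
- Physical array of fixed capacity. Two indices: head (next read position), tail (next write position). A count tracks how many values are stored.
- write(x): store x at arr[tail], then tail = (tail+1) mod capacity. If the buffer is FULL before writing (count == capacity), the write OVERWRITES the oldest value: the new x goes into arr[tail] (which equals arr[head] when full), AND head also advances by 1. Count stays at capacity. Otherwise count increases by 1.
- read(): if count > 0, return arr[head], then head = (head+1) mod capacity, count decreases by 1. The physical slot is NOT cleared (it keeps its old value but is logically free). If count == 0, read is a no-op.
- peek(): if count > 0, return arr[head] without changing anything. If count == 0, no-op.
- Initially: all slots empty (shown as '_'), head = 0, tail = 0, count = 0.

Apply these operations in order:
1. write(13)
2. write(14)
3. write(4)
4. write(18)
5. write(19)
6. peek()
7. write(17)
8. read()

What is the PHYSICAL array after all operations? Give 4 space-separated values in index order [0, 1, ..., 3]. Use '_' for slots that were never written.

Answer: 19 17 4 18

Derivation:
After op 1 (write(13)): arr=[13 _ _ _] head=0 tail=1 count=1
After op 2 (write(14)): arr=[13 14 _ _] head=0 tail=2 count=2
After op 3 (write(4)): arr=[13 14 4 _] head=0 tail=3 count=3
After op 4 (write(18)): arr=[13 14 4 18] head=0 tail=0 count=4
After op 5 (write(19)): arr=[19 14 4 18] head=1 tail=1 count=4
After op 6 (peek()): arr=[19 14 4 18] head=1 tail=1 count=4
After op 7 (write(17)): arr=[19 17 4 18] head=2 tail=2 count=4
After op 8 (read()): arr=[19 17 4 18] head=3 tail=2 count=3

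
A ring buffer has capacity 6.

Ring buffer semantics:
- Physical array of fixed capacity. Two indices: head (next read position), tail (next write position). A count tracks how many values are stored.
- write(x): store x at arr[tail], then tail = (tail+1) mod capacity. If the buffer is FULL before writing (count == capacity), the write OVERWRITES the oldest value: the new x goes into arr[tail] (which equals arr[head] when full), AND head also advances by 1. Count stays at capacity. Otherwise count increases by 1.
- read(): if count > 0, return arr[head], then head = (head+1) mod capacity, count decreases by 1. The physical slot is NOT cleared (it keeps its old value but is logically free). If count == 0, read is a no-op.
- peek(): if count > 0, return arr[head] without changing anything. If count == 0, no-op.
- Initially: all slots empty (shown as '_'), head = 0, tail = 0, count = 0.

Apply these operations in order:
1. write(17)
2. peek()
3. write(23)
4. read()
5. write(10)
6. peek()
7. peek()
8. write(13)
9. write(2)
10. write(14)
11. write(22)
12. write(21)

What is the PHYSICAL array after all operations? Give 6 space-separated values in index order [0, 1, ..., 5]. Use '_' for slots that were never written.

Answer: 22 21 10 13 2 14

Derivation:
After op 1 (write(17)): arr=[17 _ _ _ _ _] head=0 tail=1 count=1
After op 2 (peek()): arr=[17 _ _ _ _ _] head=0 tail=1 count=1
After op 3 (write(23)): arr=[17 23 _ _ _ _] head=0 tail=2 count=2
After op 4 (read()): arr=[17 23 _ _ _ _] head=1 tail=2 count=1
After op 5 (write(10)): arr=[17 23 10 _ _ _] head=1 tail=3 count=2
After op 6 (peek()): arr=[17 23 10 _ _ _] head=1 tail=3 count=2
After op 7 (peek()): arr=[17 23 10 _ _ _] head=1 tail=3 count=2
After op 8 (write(13)): arr=[17 23 10 13 _ _] head=1 tail=4 count=3
After op 9 (write(2)): arr=[17 23 10 13 2 _] head=1 tail=5 count=4
After op 10 (write(14)): arr=[17 23 10 13 2 14] head=1 tail=0 count=5
After op 11 (write(22)): arr=[22 23 10 13 2 14] head=1 tail=1 count=6
After op 12 (write(21)): arr=[22 21 10 13 2 14] head=2 tail=2 count=6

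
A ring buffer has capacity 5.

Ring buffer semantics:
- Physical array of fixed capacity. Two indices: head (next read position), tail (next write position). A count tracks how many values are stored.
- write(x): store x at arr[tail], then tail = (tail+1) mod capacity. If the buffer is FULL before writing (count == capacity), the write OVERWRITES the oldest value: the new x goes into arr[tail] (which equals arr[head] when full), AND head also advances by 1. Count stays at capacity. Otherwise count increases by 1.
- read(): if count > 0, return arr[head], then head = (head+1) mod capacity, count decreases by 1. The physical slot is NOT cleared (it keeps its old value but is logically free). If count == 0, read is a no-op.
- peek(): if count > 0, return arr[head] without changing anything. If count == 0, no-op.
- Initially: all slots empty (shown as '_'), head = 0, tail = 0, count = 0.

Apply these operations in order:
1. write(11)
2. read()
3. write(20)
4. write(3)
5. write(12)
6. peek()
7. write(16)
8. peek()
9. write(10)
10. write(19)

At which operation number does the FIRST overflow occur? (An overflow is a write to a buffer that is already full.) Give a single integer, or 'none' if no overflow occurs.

Answer: 10

Derivation:
After op 1 (write(11)): arr=[11 _ _ _ _] head=0 tail=1 count=1
After op 2 (read()): arr=[11 _ _ _ _] head=1 tail=1 count=0
After op 3 (write(20)): arr=[11 20 _ _ _] head=1 tail=2 count=1
After op 4 (write(3)): arr=[11 20 3 _ _] head=1 tail=3 count=2
After op 5 (write(12)): arr=[11 20 3 12 _] head=1 tail=4 count=3
After op 6 (peek()): arr=[11 20 3 12 _] head=1 tail=4 count=3
After op 7 (write(16)): arr=[11 20 3 12 16] head=1 tail=0 count=4
After op 8 (peek()): arr=[11 20 3 12 16] head=1 tail=0 count=4
After op 9 (write(10)): arr=[10 20 3 12 16] head=1 tail=1 count=5
After op 10 (write(19)): arr=[10 19 3 12 16] head=2 tail=2 count=5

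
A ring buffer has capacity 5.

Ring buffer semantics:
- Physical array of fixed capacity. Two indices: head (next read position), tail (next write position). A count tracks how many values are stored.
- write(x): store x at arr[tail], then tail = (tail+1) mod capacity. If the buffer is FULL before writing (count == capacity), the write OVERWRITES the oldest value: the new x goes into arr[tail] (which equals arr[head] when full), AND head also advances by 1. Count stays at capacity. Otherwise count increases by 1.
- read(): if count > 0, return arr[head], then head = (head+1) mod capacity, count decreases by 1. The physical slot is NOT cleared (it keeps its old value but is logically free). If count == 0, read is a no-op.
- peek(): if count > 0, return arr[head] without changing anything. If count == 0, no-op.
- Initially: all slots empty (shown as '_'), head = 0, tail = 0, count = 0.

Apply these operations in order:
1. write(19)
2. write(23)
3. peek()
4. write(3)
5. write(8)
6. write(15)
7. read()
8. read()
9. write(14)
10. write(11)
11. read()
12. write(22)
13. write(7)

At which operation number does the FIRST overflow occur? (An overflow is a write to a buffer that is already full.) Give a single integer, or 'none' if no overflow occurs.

Answer: 13

Derivation:
After op 1 (write(19)): arr=[19 _ _ _ _] head=0 tail=1 count=1
After op 2 (write(23)): arr=[19 23 _ _ _] head=0 tail=2 count=2
After op 3 (peek()): arr=[19 23 _ _ _] head=0 tail=2 count=2
After op 4 (write(3)): arr=[19 23 3 _ _] head=0 tail=3 count=3
After op 5 (write(8)): arr=[19 23 3 8 _] head=0 tail=4 count=4
After op 6 (write(15)): arr=[19 23 3 8 15] head=0 tail=0 count=5
After op 7 (read()): arr=[19 23 3 8 15] head=1 tail=0 count=4
After op 8 (read()): arr=[19 23 3 8 15] head=2 tail=0 count=3
After op 9 (write(14)): arr=[14 23 3 8 15] head=2 tail=1 count=4
After op 10 (write(11)): arr=[14 11 3 8 15] head=2 tail=2 count=5
After op 11 (read()): arr=[14 11 3 8 15] head=3 tail=2 count=4
After op 12 (write(22)): arr=[14 11 22 8 15] head=3 tail=3 count=5
After op 13 (write(7)): arr=[14 11 22 7 15] head=4 tail=4 count=5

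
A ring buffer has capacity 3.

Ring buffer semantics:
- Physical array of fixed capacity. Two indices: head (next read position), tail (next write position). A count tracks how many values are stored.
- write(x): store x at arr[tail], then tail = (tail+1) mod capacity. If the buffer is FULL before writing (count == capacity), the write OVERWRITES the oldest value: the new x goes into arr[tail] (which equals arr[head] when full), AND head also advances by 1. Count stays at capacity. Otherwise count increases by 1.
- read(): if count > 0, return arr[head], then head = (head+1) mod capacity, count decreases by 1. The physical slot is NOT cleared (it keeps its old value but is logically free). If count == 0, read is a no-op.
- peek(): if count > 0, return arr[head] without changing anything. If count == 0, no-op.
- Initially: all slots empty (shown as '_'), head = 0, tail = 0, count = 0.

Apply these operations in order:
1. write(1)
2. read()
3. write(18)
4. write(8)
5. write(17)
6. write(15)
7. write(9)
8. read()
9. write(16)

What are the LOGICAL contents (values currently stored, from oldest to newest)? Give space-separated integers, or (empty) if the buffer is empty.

After op 1 (write(1)): arr=[1 _ _] head=0 tail=1 count=1
After op 2 (read()): arr=[1 _ _] head=1 tail=1 count=0
After op 3 (write(18)): arr=[1 18 _] head=1 tail=2 count=1
After op 4 (write(8)): arr=[1 18 8] head=1 tail=0 count=2
After op 5 (write(17)): arr=[17 18 8] head=1 tail=1 count=3
After op 6 (write(15)): arr=[17 15 8] head=2 tail=2 count=3
After op 7 (write(9)): arr=[17 15 9] head=0 tail=0 count=3
After op 8 (read()): arr=[17 15 9] head=1 tail=0 count=2
After op 9 (write(16)): arr=[16 15 9] head=1 tail=1 count=3

Answer: 15 9 16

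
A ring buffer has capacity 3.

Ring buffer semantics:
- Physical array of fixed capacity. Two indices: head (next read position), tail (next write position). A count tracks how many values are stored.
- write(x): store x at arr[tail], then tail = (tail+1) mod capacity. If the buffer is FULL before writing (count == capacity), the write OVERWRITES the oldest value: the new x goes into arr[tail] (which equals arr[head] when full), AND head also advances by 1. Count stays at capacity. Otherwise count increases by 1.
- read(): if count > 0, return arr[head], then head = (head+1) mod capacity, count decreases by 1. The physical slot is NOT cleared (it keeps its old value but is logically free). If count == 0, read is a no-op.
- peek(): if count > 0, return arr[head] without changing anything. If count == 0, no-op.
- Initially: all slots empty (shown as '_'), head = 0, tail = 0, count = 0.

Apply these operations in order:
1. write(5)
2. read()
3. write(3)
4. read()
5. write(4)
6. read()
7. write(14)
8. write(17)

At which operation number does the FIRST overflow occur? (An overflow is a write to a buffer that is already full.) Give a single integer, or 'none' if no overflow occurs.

After op 1 (write(5)): arr=[5 _ _] head=0 tail=1 count=1
After op 2 (read()): arr=[5 _ _] head=1 tail=1 count=0
After op 3 (write(3)): arr=[5 3 _] head=1 tail=2 count=1
After op 4 (read()): arr=[5 3 _] head=2 tail=2 count=0
After op 5 (write(4)): arr=[5 3 4] head=2 tail=0 count=1
After op 6 (read()): arr=[5 3 4] head=0 tail=0 count=0
After op 7 (write(14)): arr=[14 3 4] head=0 tail=1 count=1
After op 8 (write(17)): arr=[14 17 4] head=0 tail=2 count=2

Answer: none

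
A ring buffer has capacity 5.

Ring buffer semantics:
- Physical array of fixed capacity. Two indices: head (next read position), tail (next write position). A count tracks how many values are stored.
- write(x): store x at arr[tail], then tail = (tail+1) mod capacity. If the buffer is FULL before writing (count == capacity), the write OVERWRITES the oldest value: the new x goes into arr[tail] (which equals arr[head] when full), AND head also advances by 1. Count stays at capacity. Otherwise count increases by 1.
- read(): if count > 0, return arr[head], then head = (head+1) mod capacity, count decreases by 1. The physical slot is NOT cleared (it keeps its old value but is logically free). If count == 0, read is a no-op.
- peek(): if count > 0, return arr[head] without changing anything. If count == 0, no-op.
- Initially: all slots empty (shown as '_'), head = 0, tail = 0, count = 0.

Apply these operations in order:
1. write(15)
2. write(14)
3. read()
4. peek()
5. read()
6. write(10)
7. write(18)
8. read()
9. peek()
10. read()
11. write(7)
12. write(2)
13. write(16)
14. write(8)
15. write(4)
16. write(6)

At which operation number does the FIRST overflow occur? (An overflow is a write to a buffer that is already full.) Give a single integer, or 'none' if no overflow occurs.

After op 1 (write(15)): arr=[15 _ _ _ _] head=0 tail=1 count=1
After op 2 (write(14)): arr=[15 14 _ _ _] head=0 tail=2 count=2
After op 3 (read()): arr=[15 14 _ _ _] head=1 tail=2 count=1
After op 4 (peek()): arr=[15 14 _ _ _] head=1 tail=2 count=1
After op 5 (read()): arr=[15 14 _ _ _] head=2 tail=2 count=0
After op 6 (write(10)): arr=[15 14 10 _ _] head=2 tail=3 count=1
After op 7 (write(18)): arr=[15 14 10 18 _] head=2 tail=4 count=2
After op 8 (read()): arr=[15 14 10 18 _] head=3 tail=4 count=1
After op 9 (peek()): arr=[15 14 10 18 _] head=3 tail=4 count=1
After op 10 (read()): arr=[15 14 10 18 _] head=4 tail=4 count=0
After op 11 (write(7)): arr=[15 14 10 18 7] head=4 tail=0 count=1
After op 12 (write(2)): arr=[2 14 10 18 7] head=4 tail=1 count=2
After op 13 (write(16)): arr=[2 16 10 18 7] head=4 tail=2 count=3
After op 14 (write(8)): arr=[2 16 8 18 7] head=4 tail=3 count=4
After op 15 (write(4)): arr=[2 16 8 4 7] head=4 tail=4 count=5
After op 16 (write(6)): arr=[2 16 8 4 6] head=0 tail=0 count=5

Answer: 16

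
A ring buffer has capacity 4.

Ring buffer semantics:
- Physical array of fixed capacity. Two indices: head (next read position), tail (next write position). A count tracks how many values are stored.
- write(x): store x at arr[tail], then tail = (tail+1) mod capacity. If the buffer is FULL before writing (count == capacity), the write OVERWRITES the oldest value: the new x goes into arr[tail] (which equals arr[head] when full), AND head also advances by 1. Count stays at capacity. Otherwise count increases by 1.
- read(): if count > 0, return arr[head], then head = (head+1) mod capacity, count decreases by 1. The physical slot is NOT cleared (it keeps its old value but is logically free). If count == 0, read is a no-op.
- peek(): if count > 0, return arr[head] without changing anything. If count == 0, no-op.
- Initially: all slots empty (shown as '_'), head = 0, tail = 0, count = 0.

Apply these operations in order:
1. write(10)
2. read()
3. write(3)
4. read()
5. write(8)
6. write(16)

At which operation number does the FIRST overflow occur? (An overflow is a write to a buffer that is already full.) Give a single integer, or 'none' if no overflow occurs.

Answer: none

Derivation:
After op 1 (write(10)): arr=[10 _ _ _] head=0 tail=1 count=1
After op 2 (read()): arr=[10 _ _ _] head=1 tail=1 count=0
After op 3 (write(3)): arr=[10 3 _ _] head=1 tail=2 count=1
After op 4 (read()): arr=[10 3 _ _] head=2 tail=2 count=0
After op 5 (write(8)): arr=[10 3 8 _] head=2 tail=3 count=1
After op 6 (write(16)): arr=[10 3 8 16] head=2 tail=0 count=2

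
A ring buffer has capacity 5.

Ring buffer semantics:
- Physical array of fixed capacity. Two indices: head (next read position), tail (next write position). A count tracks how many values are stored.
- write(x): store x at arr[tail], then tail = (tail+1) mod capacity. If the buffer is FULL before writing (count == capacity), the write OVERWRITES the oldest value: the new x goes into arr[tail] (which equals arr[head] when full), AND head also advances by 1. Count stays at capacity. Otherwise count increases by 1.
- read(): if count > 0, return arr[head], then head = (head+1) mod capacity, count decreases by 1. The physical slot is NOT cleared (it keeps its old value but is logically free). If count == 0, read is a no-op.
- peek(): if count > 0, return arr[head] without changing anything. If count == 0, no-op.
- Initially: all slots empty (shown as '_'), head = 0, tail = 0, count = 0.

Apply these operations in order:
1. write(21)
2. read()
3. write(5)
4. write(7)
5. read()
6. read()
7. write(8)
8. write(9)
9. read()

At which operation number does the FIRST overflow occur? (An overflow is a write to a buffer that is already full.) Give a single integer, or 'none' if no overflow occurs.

Answer: none

Derivation:
After op 1 (write(21)): arr=[21 _ _ _ _] head=0 tail=1 count=1
After op 2 (read()): arr=[21 _ _ _ _] head=1 tail=1 count=0
After op 3 (write(5)): arr=[21 5 _ _ _] head=1 tail=2 count=1
After op 4 (write(7)): arr=[21 5 7 _ _] head=1 tail=3 count=2
After op 5 (read()): arr=[21 5 7 _ _] head=2 tail=3 count=1
After op 6 (read()): arr=[21 5 7 _ _] head=3 tail=3 count=0
After op 7 (write(8)): arr=[21 5 7 8 _] head=3 tail=4 count=1
After op 8 (write(9)): arr=[21 5 7 8 9] head=3 tail=0 count=2
After op 9 (read()): arr=[21 5 7 8 9] head=4 tail=0 count=1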